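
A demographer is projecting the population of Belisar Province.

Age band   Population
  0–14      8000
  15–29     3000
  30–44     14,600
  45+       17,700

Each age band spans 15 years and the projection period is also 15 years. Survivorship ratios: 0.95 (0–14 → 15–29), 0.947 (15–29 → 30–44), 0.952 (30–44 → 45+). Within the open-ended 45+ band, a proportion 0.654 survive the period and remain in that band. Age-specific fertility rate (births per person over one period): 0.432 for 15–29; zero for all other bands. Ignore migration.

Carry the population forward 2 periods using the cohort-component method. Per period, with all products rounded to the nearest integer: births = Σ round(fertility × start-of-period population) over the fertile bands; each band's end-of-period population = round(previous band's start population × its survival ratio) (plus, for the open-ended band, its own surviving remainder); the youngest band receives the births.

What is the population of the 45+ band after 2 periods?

Numbering the bands 1..4 from youngest to oldest:
After projecting period 1:
Births: 3000 × 0.432 = 1296
Band 2: 8000 × 0.95 = 7600
Band 3: 3000 × 0.947 = 2841
Band 4: 14600 × 0.952 + 17700 × 0.654 = 13899 + 11576 = 25475
Population now: 0–14=1296, 15–29=7600, 30–44=2841, 45+=25475
After projecting period 2:
Births: 7600 × 0.432 = 3283
Band 2: 1296 × 0.95 = 1231
Band 3: 7600 × 0.947 = 7197
Band 4: 2841 × 0.952 + 25475 × 0.654 = 2705 + 16661 = 19366
Population now: 0–14=3283, 15–29=1231, 30–44=7197, 45+=19366

19366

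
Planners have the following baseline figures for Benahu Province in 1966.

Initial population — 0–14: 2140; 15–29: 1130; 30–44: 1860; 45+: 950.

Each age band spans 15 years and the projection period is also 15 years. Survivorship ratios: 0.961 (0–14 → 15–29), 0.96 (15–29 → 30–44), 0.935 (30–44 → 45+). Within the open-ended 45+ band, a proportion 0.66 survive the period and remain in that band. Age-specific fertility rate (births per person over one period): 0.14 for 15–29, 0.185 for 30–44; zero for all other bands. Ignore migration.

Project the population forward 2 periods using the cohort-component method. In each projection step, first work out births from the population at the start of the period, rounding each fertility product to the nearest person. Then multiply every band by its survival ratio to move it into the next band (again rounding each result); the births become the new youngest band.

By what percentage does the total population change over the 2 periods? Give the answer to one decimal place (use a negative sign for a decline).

-9.2

After projecting period 1:
Births: 1130 × 0.14 = 158 ; 1860 × 0.185 = 344 — total 502
15–29: 2140 × 0.961 = 2057
30–44: 1130 × 0.96 = 1085
45+: 1860 × 0.935 + 950 × 0.66 = 1739 + 627 = 2366
End of period: [502, 2057, 1085, 2366]
After projecting period 2:
Births: 2057 × 0.14 = 288 ; 1085 × 0.185 = 201 — total 489
15–29: 502 × 0.961 = 482
30–44: 2057 × 0.96 = 1975
45+: 1085 × 0.935 + 2366 × 0.66 = 1014 + 1562 = 2576
End of period: [489, 482, 1975, 2576]
Total: 6080 → 5522; change = -558; percentage change = -9.2%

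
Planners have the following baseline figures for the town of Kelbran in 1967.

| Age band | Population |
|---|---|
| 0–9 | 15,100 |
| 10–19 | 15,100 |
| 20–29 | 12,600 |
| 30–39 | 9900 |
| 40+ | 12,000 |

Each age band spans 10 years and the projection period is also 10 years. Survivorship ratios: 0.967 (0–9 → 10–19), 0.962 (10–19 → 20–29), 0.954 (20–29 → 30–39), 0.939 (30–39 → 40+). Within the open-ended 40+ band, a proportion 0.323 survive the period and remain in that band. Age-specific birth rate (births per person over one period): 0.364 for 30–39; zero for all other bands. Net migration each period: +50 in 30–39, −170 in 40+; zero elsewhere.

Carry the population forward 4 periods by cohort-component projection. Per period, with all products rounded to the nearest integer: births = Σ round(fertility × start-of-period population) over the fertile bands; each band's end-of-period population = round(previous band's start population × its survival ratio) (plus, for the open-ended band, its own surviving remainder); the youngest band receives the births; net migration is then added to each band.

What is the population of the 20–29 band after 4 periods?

After projecting period 1:
Births: 9900 × 0.364 = 3604
10–19: 15100 × 0.967 = 14602
20–29: 15100 × 0.962 = 14526
30–39: 12600 × 0.954 = 12020
40+: 9900 × 0.939 + 12000 × 0.323 = 9296 + 3876 = 13172
Net migration: 30–39 + 50 → 12070; 40+ − 170 → 13002
End of period: [3604, 14602, 14526, 12070, 13002]
After projecting period 2:
Births: 12070 × 0.364 = 4393
10–19: 3604 × 0.967 = 3485
20–29: 14602 × 0.962 = 14047
30–39: 14526 × 0.954 = 13858
40+: 12070 × 0.939 + 13002 × 0.323 = 11334 + 4200 = 15534
Net migration: 30–39 + 50 → 13908; 40+ − 170 → 15364
End of period: [4393, 3485, 14047, 13908, 15364]
After projecting period 3:
Births: 13908 × 0.364 = 5063
10–19: 4393 × 0.967 = 4248
20–29: 3485 × 0.962 = 3353
30–39: 14047 × 0.954 = 13401
40+: 13908 × 0.939 + 15364 × 0.323 = 13060 + 4963 = 18023
Net migration: 30–39 + 50 → 13451; 40+ − 170 → 17853
End of period: [5063, 4248, 3353, 13451, 17853]
After projecting period 4:
Births: 13451 × 0.364 = 4896
10–19: 5063 × 0.967 = 4896
20–29: 4248 × 0.962 = 4087
30–39: 3353 × 0.954 = 3199
40+: 13451 × 0.939 + 17853 × 0.323 = 12630 + 5767 = 18397
Net migration: 30–39 + 50 → 3249; 40+ − 170 → 18227
End of period: [4896, 4896, 4087, 3249, 18227]

4087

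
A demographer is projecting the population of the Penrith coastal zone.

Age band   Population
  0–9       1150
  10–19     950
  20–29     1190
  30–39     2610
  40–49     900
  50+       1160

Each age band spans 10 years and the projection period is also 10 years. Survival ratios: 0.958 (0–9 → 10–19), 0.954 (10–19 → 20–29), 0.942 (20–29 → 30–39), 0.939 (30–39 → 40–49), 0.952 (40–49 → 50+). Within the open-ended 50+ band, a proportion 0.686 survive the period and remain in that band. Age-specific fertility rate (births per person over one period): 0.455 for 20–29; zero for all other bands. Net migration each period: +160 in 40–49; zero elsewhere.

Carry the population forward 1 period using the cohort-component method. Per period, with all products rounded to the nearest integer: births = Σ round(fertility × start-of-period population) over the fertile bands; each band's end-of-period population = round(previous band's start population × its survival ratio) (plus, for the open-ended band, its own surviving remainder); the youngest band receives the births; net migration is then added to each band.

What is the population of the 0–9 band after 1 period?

541

Numbering the bands 1..6 from youngest to oldest:
Period 1:
Births: 1190 × 0.455 = 541
Band 2: 1150 × 0.958 = 1102
Band 3: 950 × 0.954 = 906
Band 4: 1190 × 0.942 = 1121
Band 5: 2610 × 0.939 = 2451
Band 6: 900 × 0.952 + 1160 × 0.686 = 857 + 796 = 1653
Net migration: Band 5 + 160 → 2611
Population now: 0–9=541, 10–19=1102, 20–29=906, 30–39=1121, 40–49=2611, 50+=1653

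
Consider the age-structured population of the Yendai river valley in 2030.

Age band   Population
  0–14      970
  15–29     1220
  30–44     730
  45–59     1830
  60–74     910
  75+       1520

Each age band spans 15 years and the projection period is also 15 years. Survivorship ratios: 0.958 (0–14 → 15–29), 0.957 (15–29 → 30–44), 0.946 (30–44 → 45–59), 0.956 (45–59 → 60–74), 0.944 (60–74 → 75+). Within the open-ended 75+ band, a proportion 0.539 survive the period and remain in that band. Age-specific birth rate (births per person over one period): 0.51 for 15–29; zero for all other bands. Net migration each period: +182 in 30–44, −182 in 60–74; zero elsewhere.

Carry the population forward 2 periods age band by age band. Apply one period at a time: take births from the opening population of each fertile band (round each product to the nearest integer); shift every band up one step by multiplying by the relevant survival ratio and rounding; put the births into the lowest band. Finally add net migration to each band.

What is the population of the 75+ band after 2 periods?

2383

(Groups numbered youngest = 1 to oldest = 6.)
Period 1:
Births: 1220 × 0.51 = 622
Group 2: 970 × 0.958 = 929
Group 3: 1220 × 0.957 = 1168
Group 4: 730 × 0.946 = 691
Group 5: 1830 × 0.956 = 1749
Group 6: 910 × 0.944 + 1520 × 0.539 = 859 + 819 = 1678
Net migration: Group 3 + 182 → 1350; Group 5 − 182 → 1567
Giving 622 / 929 / 1350 / 691 / 1567 / 1678.
Period 2:
Births: 929 × 0.51 = 474
Group 2: 622 × 0.958 = 596
Group 3: 929 × 0.957 = 889
Group 4: 1350 × 0.946 = 1277
Group 5: 691 × 0.956 = 661
Group 6: 1567 × 0.944 + 1678 × 0.539 = 1479 + 904 = 2383
Net migration: Group 3 + 182 → 1071; Group 5 − 182 → 479
Giving 474 / 596 / 1071 / 1277 / 479 / 2383.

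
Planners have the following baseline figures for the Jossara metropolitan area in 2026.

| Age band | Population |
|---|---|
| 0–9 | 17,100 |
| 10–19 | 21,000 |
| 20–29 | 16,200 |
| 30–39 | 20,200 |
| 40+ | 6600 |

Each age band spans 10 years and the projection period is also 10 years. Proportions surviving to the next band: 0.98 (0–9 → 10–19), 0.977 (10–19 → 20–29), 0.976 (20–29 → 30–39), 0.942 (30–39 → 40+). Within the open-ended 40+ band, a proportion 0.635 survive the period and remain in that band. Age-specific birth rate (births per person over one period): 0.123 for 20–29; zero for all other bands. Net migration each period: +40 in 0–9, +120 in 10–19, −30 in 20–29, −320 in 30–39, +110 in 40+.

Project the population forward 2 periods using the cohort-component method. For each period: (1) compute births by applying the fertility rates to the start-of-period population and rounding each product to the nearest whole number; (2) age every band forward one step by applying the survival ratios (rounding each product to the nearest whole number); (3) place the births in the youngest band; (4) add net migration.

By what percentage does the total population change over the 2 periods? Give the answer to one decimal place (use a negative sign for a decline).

Let band 1 be 0–9 through band 5 = 40+.
Period 1:
Births: 16200 × 0.123 = 1993
Band 2: 17100 × 0.98 = 16758
Band 3: 21000 × 0.977 = 20517
Band 4: 16200 × 0.976 = 15811
Band 5: 20200 × 0.942 + 6600 × 0.635 = 19028 + 4191 = 23219
Net migration: Band 1 + 40 → 2033; Band 2 + 120 → 16878; Band 3 − 30 → 20487; Band 4 − 320 → 15491; Band 5 + 110 → 23329
→ [2033, 16878, 20487, 15491, 23329]
Period 2:
Births: 20487 × 0.123 = 2520
Band 2: 2033 × 0.98 = 1992
Band 3: 16878 × 0.977 = 16490
Band 4: 20487 × 0.976 = 19995
Band 5: 15491 × 0.942 + 23329 × 0.635 = 14593 + 14814 = 29407
Net migration: Band 1 + 40 → 2560; Band 2 + 120 → 2112; Band 3 − 30 → 16460; Band 4 − 320 → 19675; Band 5 + 110 → 29517
→ [2560, 2112, 16460, 19675, 29517]
Total: 81100 → 70324; change = -10776; percentage change = -13.3%

-13.3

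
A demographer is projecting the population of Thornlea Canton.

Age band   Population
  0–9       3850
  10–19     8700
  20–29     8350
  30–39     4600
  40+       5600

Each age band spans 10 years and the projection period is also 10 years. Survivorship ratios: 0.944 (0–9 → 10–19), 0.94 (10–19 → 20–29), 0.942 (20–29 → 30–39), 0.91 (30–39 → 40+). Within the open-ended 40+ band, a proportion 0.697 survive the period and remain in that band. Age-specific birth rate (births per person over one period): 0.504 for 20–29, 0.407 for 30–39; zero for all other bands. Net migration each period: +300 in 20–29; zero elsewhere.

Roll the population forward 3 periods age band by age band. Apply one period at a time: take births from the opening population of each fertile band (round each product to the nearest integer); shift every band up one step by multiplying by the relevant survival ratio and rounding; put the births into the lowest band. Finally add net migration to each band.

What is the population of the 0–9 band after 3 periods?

Period 1.
Births: 8350 × 0.504 = 4208, 4600 × 0.407 = 1872 → total 6080
10–19: 3850 × 0.944 = 3634
20–29: 8700 × 0.94 = 8178
30–39: 8350 × 0.942 = 7866
40+: 4600 × 0.91 + 5600 × 0.697 = 4186 + 3903 = 8089
Net migration: 20–29 + 300 → 8478
End of period: [6080, 3634, 8478, 7866, 8089]
Period 2.
Births: 8478 × 0.504 = 4273, 7866 × 0.407 = 3201 → total 7474
10–19: 6080 × 0.944 = 5740
20–29: 3634 × 0.94 = 3416
30–39: 8478 × 0.942 = 7986
40+: 7866 × 0.91 + 8089 × 0.697 = 7158 + 5638 = 12796
Net migration: 20–29 + 300 → 3716
End of period: [7474, 5740, 3716, 7986, 12796]
Period 3.
Births: 3716 × 0.504 = 1873, 7986 × 0.407 = 3250 → total 5123
10–19: 7474 × 0.944 = 7055
20–29: 5740 × 0.94 = 5396
30–39: 3716 × 0.942 = 3500
40+: 7986 × 0.91 + 12796 × 0.697 = 7267 + 8919 = 16186
Net migration: 20–29 + 300 → 5696
End of period: [5123, 7055, 5696, 3500, 16186]

5123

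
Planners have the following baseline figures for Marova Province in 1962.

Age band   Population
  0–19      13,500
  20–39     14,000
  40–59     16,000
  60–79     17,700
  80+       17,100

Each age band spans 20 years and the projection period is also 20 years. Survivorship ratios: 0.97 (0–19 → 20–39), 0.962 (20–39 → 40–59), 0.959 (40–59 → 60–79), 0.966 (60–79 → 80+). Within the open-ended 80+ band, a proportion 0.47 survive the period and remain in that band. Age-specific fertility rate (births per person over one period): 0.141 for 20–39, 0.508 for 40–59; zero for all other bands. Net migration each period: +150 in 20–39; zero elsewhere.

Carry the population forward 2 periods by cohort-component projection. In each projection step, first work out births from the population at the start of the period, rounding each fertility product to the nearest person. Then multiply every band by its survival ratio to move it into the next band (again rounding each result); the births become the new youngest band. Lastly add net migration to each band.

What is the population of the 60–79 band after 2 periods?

After projecting period 1:
Births: 14000 * 0.141 = 1974 ; 16000 * 0.508 = 8128 ⇒ total 10102
20–39: 13500 * 0.97 = 13095
40–59: 14000 * 0.962 = 13468
60–79: 16000 * 0.959 = 15344
80+: 17700 * 0.966 + 17100 * 0.47 = 17098 + 8037 = 25135
Net migration: 20–39 + 150 → 13245
Giving 10102 / 13245 / 13468 / 15344 / 25135.
After projecting period 2:
Births: 13245 * 0.141 = 1868 ; 13468 * 0.508 = 6842 ⇒ total 8710
20–39: 10102 * 0.97 = 9799
40–59: 13245 * 0.962 = 12742
60–79: 13468 * 0.959 = 12916
80+: 15344 * 0.966 + 25135 * 0.47 = 14822 + 11813 = 26635
Net migration: 20–39 + 150 → 9949
Giving 8710 / 9949 / 12742 / 12916 / 26635.

12916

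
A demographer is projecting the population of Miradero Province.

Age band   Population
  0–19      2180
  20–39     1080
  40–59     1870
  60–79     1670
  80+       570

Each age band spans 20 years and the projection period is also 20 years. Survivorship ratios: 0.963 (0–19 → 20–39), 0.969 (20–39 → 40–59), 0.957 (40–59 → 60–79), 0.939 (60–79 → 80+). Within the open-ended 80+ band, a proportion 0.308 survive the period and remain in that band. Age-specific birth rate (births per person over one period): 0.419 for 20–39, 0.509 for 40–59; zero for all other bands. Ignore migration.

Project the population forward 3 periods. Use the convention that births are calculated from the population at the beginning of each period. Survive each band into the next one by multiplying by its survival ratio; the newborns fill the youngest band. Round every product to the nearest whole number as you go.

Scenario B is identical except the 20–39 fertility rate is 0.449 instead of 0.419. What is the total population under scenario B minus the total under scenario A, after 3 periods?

[period 1]
Births: 1080 * 0.419 = 453 ; 1870 * 0.509 = 952 ⇒ total 1405
20–39: 2180 * 0.963 = 2099
40–59: 1080 * 0.969 = 1047
60–79: 1870 * 0.957 = 1790
80+: 1670 * 0.939 + 570 * 0.308 = 1568 + 176 = 1744
→ [1405, 2099, 1047, 1790, 1744]
[period 2]
Births: 2099 * 0.419 = 879 ; 1047 * 0.509 = 533 ⇒ total 1412
20–39: 1405 * 0.963 = 1353
40–59: 2099 * 0.969 = 2034
60–79: 1047 * 0.957 = 1002
80+: 1790 * 0.939 + 1744 * 0.308 = 1681 + 537 = 2218
→ [1412, 1353, 2034, 1002, 2218]
[period 3]
Births: 1353 * 0.419 = 567 ; 2034 * 0.509 = 1035 ⇒ total 1602
20–39: 1412 * 0.963 = 1360
40–59: 1353 * 0.969 = 1311
60–79: 2034 * 0.957 = 1947
80+: 1002 * 0.939 + 2218 * 0.308 = 941 + 683 = 1624
→ [1602, 1360, 1311, 1947, 1624]
Scenario A total after 3 periods: 7844
Scenario B projection —
[period 1]
Births: 1080 * 0.449 = 485 ; 1870 * 0.509 = 952 ⇒ total 1437
20–39: 2180 * 0.963 = 2099
40–59: 1080 * 0.969 = 1047
60–79: 1870 * 0.957 = 1790
80+: 1670 * 0.939 + 570 * 0.308 = 1568 + 176 = 1744
→ [1437, 2099, 1047, 1790, 1744]
[period 2]
Births: 2099 * 0.449 = 942 ; 1047 * 0.509 = 533 ⇒ total 1475
20–39: 1437 * 0.963 = 1384
40–59: 2099 * 0.969 = 2034
60–79: 1047 * 0.957 = 1002
80+: 1790 * 0.939 + 1744 * 0.308 = 1681 + 537 = 2218
→ [1475, 1384, 2034, 1002, 2218]
[period 3]
Births: 1384 * 0.449 = 621 ; 2034 * 0.509 = 1035 ⇒ total 1656
20–39: 1475 * 0.963 = 1420
40–59: 1384 * 0.969 = 1341
60–79: 2034 * 0.957 = 1947
80+: 1002 * 0.939 + 2218 * 0.308 = 941 + 683 = 1624
→ [1656, 1420, 1341, 1947, 1624]
Scenario B total after 3 periods: 7988
Difference B − A = 7988 − 7844 = 144

144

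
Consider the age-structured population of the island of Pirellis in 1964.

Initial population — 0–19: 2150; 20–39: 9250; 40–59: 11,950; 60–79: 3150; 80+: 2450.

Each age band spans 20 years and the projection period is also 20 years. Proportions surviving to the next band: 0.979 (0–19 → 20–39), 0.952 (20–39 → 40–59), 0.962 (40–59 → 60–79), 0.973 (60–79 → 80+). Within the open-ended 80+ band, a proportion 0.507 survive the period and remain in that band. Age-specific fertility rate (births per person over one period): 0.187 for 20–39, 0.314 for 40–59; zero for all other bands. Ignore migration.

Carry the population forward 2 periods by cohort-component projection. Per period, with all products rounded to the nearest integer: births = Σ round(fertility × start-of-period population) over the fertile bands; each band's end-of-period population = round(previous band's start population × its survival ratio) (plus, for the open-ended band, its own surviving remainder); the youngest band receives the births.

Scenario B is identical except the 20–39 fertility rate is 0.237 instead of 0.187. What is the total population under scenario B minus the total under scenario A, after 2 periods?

Let band 1 be 0–19 through band 5 = 80+.
[period 1]
Births: 9250 * 0.187 = 1730 ; 11950 * 0.314 = 3752 → 5482
Band 2: 2150 * 0.979 = 2105
Band 3: 9250 * 0.952 = 8806
Band 4: 11950 * 0.962 = 11496
Band 5: 3150 * 0.973 + 2450 * 0.507 = 3065 + 1242 = 4307
Giving 5482 / 2105 / 8806 / 11496 / 4307.
[period 2]
Births: 2105 * 0.187 = 394 ; 8806 * 0.314 = 2765 → 3159
Band 2: 5482 * 0.979 = 5367
Band 3: 2105 * 0.952 = 2004
Band 4: 8806 * 0.962 = 8471
Band 5: 11496 * 0.973 + 4307 * 0.507 = 11186 + 2184 = 13370
Giving 3159 / 5367 / 2004 / 8471 / 13370.
Scenario A total after 2 periods: 32371
Scenario B projection —
[period 1]
Births: 9250 * 0.237 = 2192 ; 11950 * 0.314 = 3752 → 5944
Band 2: 2150 * 0.979 = 2105
Band 3: 9250 * 0.952 = 8806
Band 4: 11950 * 0.962 = 11496
Band 5: 3150 * 0.973 + 2450 * 0.507 = 3065 + 1242 = 4307
Giving 5944 / 2105 / 8806 / 11496 / 4307.
[period 2]
Births: 2105 * 0.237 = 499 ; 8806 * 0.314 = 2765 → 3264
Band 2: 5944 * 0.979 = 5819
Band 3: 2105 * 0.952 = 2004
Band 4: 8806 * 0.962 = 8471
Band 5: 11496 * 0.973 + 4307 * 0.507 = 11186 + 2184 = 13370
Giving 3264 / 5819 / 2004 / 8471 / 13370.
Scenario B total after 2 periods: 32928
Difference B − A = 32928 − 32371 = 557

557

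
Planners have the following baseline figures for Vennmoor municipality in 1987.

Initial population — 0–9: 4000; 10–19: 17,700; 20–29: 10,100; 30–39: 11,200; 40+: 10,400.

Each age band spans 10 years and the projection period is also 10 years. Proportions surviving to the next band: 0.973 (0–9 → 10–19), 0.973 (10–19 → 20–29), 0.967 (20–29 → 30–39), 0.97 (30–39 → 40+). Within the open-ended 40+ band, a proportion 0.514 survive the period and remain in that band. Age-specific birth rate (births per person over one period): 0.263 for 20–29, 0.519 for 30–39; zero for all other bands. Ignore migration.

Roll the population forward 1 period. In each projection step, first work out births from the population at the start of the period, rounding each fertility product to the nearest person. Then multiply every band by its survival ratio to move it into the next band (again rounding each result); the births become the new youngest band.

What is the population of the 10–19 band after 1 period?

After projecting period 1:
Births: 10100 × 0.263 = 2656, 11200 × 0.519 = 5813 ⇒ total 8469
10–19: 4000 × 0.973 = 3892
20–29: 17700 × 0.973 = 17222
30–39: 10100 × 0.967 = 9767
40+: 11200 × 0.97 + 10400 × 0.514 = 10864 + 5346 = 16210
→ [8469, 3892, 17222, 9767, 16210]

3892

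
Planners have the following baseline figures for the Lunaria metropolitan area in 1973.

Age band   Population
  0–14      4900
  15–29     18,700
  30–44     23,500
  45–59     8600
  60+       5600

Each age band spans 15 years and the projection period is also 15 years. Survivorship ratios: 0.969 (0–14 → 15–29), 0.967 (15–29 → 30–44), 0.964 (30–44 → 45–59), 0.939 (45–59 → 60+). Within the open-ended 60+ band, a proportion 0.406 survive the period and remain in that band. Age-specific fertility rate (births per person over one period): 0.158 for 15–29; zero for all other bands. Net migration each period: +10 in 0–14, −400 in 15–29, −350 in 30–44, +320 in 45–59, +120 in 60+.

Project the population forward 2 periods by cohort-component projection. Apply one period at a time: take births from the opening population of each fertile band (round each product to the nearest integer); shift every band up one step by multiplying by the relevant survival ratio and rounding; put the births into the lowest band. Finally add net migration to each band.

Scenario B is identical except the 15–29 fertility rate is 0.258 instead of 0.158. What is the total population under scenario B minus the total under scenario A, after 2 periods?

2247

(Bands numbered youngest = 1 to oldest = 5.)
After projecting period 1:
Births: 18700 × 0.158 = 2955
Band 2: 4900 × 0.969 = 4748
Band 3: 18700 × 0.967 = 18083
Band 4: 23500 × 0.964 = 22654
Band 5: 8600 × 0.939 + 5600 × 0.406 = 8075 + 2274 = 10349
Net migration: Band 1 + 10 → 2965; Band 2 − 400 → 4348; Band 3 − 350 → 17733; Band 4 + 320 → 22974; Band 5 + 120 → 10469
End of period: [2965, 4348, 17733, 22974, 10469]
After projecting period 2:
Births: 4348 × 0.158 = 687
Band 2: 2965 × 0.969 = 2873
Band 3: 4348 × 0.967 = 4205
Band 4: 17733 × 0.964 = 17095
Band 5: 22974 × 0.939 + 10469 × 0.406 = 21573 + 4250 = 25823
Net migration: Band 1 + 10 → 697; Band 2 − 400 → 2473; Band 3 − 350 → 3855; Band 4 + 320 → 17415; Band 5 + 120 → 25943
End of period: [697, 2473, 3855, 17415, 25943]
Scenario A total after 2 periods: 50383
Scenario B projection —
After projecting period 1:
Births: 18700 × 0.258 = 4825
Band 2: 4900 × 0.969 = 4748
Band 3: 18700 × 0.967 = 18083
Band 4: 23500 × 0.964 = 22654
Band 5: 8600 × 0.939 + 5600 × 0.406 = 8075 + 2274 = 10349
Net migration: Band 1 + 10 → 4835; Band 2 − 400 → 4348; Band 3 − 350 → 17733; Band 4 + 320 → 22974; Band 5 + 120 → 10469
End of period: [4835, 4348, 17733, 22974, 10469]
After projecting period 2:
Births: 4348 × 0.258 = 1122
Band 2: 4835 × 0.969 = 4685
Band 3: 4348 × 0.967 = 4205
Band 4: 17733 × 0.964 = 17095
Band 5: 22974 × 0.939 + 10469 × 0.406 = 21573 + 4250 = 25823
Net migration: Band 1 + 10 → 1132; Band 2 − 400 → 4285; Band 3 − 350 → 3855; Band 4 + 320 → 17415; Band 5 + 120 → 25943
End of period: [1132, 4285, 3855, 17415, 25943]
Scenario B total after 2 periods: 52630
Difference B − A = 52630 − 50383 = 2247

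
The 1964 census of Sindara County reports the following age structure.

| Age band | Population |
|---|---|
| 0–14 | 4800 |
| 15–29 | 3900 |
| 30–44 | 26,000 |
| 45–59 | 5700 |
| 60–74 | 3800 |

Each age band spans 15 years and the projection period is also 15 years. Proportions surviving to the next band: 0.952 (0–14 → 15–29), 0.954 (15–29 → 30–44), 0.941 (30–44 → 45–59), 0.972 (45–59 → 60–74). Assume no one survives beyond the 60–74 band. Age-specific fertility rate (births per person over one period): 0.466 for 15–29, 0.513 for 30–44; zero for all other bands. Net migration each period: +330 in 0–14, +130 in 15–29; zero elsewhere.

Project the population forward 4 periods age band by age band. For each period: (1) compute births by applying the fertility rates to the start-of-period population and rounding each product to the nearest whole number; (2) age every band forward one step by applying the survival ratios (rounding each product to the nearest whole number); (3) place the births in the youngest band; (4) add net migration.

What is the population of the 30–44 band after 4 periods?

4146

— Period 1 —
Births: 3900 × 0.466 = 1817  |  26000 × 0.513 = 13338 — total 15155
15–29: 4800 × 0.952 = 4570
30–44: 3900 × 0.954 = 3721
45–59: 26000 × 0.941 = 24466
60–74: 5700 × 0.972 = 5540
Net migration: 0–14 + 330 → 15485; 15–29 + 130 → 4700
→ [15485, 4700, 3721, 24466, 5540]
— Period 2 —
Births: 4700 × 0.466 = 2190  |  3721 × 0.513 = 1909 — total 4099
15–29: 15485 × 0.952 = 14742
30–44: 4700 × 0.954 = 4484
45–59: 3721 × 0.941 = 3501
60–74: 24466 × 0.972 = 23781
Net migration: 0–14 + 330 → 4429; 15–29 + 130 → 14872
→ [4429, 14872, 4484, 3501, 23781]
— Period 3 —
Births: 14872 × 0.466 = 6930  |  4484 × 0.513 = 2300 — total 9230
15–29: 4429 × 0.952 = 4216
30–44: 14872 × 0.954 = 14188
45–59: 4484 × 0.941 = 4219
60–74: 3501 × 0.972 = 3403
Net migration: 0–14 + 330 → 9560; 15–29 + 130 → 4346
→ [9560, 4346, 14188, 4219, 3403]
— Period 4 —
Births: 4346 × 0.466 = 2025  |  14188 × 0.513 = 7278 — total 9303
15–29: 9560 × 0.952 = 9101
30–44: 4346 × 0.954 = 4146
45–59: 14188 × 0.941 = 13351
60–74: 4219 × 0.972 = 4101
Net migration: 0–14 + 330 → 9633; 15–29 + 130 → 9231
→ [9633, 9231, 4146, 13351, 4101]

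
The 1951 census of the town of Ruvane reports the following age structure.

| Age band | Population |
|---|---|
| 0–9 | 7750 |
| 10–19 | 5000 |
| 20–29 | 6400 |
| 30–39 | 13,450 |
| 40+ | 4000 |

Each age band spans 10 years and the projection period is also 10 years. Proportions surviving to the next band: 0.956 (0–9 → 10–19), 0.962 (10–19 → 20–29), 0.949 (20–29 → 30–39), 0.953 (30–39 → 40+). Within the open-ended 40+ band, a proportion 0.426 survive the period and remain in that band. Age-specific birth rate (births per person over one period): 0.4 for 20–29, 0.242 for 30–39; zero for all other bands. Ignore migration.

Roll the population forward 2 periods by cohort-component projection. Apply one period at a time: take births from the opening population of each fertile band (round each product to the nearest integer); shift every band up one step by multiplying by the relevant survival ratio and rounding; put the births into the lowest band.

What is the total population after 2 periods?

— Period 1 —
Births: 6400 × 0.4 = 2560 ; 13450 × 0.242 = 3255 ⇒ total 5815
10–19: 7750 × 0.956 = 7409
20–29: 5000 × 0.962 = 4810
30–39: 6400 × 0.949 = 6074
40+: 13450 × 0.953 + 4000 × 0.426 = 12818 + 1704 = 14522
Giving 5815 / 7409 / 4810 / 6074 / 14522.
— Period 2 —
Births: 4810 × 0.4 = 1924 ; 6074 × 0.242 = 1470 ⇒ total 3394
10–19: 5815 × 0.956 = 5559
20–29: 7409 × 0.962 = 7127
30–39: 4810 × 0.949 = 4565
40+: 6074 × 0.953 + 14522 × 0.426 = 5789 + 6186 = 11975
Giving 3394 / 5559 / 7127 / 4565 / 11975.
Total after period 2: 3394 + 5559 + 7127 + 4565 + 11975 = 32620

32620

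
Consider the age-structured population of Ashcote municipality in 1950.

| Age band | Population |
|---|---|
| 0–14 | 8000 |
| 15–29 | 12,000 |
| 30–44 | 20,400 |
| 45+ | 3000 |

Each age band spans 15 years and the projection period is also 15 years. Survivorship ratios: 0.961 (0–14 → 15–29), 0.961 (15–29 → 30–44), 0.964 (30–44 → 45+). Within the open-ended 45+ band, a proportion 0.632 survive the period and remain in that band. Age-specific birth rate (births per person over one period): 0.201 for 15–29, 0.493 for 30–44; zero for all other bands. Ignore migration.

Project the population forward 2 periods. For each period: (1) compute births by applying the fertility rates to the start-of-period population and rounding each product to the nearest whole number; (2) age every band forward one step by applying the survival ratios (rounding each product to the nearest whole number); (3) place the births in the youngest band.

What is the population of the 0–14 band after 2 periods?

Let group 1 be 0–14 through group 4 = 45+.
After projecting period 1:
Births: 12000 * 0.201 = 2412, 20400 * 0.493 = 10057 ⇒ total 12469
Group 2: 8000 * 0.961 = 7688
Group 3: 12000 * 0.961 = 11532
Group 4: 20400 * 0.964 + 3000 * 0.632 = 19666 + 1896 = 21562
Population now: 0–14=12469, 15–29=7688, 30–44=11532, 45+=21562
After projecting period 2:
Births: 7688 * 0.201 = 1545, 11532 * 0.493 = 5685 ⇒ total 7230
Group 2: 12469 * 0.961 = 11983
Group 3: 7688 * 0.961 = 7388
Group 4: 11532 * 0.964 + 21562 * 0.632 = 11117 + 13627 = 24744
Population now: 0–14=7230, 15–29=11983, 30–44=7388, 45+=24744

7230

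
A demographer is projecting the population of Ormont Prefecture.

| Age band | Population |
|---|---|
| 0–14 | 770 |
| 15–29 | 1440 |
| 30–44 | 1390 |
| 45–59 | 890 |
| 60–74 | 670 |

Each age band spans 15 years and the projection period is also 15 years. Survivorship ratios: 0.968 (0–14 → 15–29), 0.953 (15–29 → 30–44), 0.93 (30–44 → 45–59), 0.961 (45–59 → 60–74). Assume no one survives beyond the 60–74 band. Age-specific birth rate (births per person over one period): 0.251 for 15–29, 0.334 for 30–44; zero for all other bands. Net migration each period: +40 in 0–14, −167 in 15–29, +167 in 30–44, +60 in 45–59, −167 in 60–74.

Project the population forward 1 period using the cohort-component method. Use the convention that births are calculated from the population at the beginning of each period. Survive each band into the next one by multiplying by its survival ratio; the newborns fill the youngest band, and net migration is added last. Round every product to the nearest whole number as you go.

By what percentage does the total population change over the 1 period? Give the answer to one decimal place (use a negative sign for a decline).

Call the groups 1 to 5, youngest first.
Period 1.
Births: 1440 * 0.251 = 361 ; 1390 * 0.334 = 464 — total 825
Group 2: 770 * 0.968 = 745
Group 3: 1440 * 0.953 = 1372
Group 4: 1390 * 0.93 = 1293
Group 5: 890 * 0.961 = 855
Net migration: Group 1 + 40 → 865; Group 2 − 167 → 578; Group 3 + 167 → 1539; Group 4 + 60 → 1353; Group 5 − 167 → 688
Giving 865 / 578 / 1539 / 1353 / 688.
Total: 5160 → 5023; change = -137; percentage change = -2.7%

-2.7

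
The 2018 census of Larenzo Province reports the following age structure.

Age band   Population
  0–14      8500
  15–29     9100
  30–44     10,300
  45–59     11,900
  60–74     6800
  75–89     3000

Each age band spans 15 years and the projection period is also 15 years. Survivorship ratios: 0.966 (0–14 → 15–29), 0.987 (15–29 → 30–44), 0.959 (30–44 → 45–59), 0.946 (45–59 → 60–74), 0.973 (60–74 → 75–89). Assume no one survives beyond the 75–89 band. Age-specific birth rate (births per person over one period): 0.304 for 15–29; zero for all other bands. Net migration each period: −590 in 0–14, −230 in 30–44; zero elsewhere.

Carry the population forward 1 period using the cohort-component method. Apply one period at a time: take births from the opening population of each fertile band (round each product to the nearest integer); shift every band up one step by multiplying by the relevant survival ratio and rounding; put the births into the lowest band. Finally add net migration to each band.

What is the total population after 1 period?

46890

(Groups numbered youngest = 1 to oldest = 6.)
Period 1:
Births: 9100 * 0.304 = 2766
Group 2: 8500 * 0.966 = 8211
Group 3: 9100 * 0.987 = 8982
Group 4: 10300 * 0.959 = 9878
Group 5: 11900 * 0.946 = 11257
Group 6: 6800 * 0.973 = 6616
Net migration: Group 1 − 590 → 2176; Group 3 − 230 → 8752
Population now: 0–14=2176, 15–29=8211, 30–44=8752, 45–59=9878, 60–74=11257, 75–89=6616
Total after period 1: 2176 + 8211 + 8752 + 9878 + 11257 + 6616 = 46890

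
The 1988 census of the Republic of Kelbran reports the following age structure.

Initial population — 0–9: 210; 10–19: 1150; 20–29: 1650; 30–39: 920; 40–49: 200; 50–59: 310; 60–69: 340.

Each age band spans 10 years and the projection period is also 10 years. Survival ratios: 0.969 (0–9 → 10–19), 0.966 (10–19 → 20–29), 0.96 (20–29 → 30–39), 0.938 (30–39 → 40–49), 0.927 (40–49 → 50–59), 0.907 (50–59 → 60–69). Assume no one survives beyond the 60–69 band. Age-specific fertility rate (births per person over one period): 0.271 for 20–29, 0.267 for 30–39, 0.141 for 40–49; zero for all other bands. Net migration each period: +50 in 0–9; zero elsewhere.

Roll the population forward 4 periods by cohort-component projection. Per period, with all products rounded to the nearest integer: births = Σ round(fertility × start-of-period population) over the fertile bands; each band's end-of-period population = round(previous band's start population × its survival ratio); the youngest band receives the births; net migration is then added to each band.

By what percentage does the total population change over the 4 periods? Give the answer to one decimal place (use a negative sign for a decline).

2.5

Period 1.
Births: 1650 × 0.271 = 447, 920 × 0.267 = 246, 200 × 0.141 = 28 — total 721
10–19: 210 × 0.969 = 203
20–29: 1150 × 0.966 = 1111
30–39: 1650 × 0.96 = 1584
40–49: 920 × 0.938 = 863
50–59: 200 × 0.927 = 185
60–69: 310 × 0.907 = 281
Net migration: 0–9 + 50 → 771
End of period: [771, 203, 1111, 1584, 863, 185, 281]
Period 2.
Births: 1111 × 0.271 = 301, 1584 × 0.267 = 423, 863 × 0.141 = 122 — total 846
10–19: 771 × 0.969 = 747
20–29: 203 × 0.966 = 196
30–39: 1111 × 0.96 = 1067
40–49: 1584 × 0.938 = 1486
50–59: 863 × 0.927 = 800
60–69: 185 × 0.907 = 168
Net migration: 0–9 + 50 → 896
End of period: [896, 747, 196, 1067, 1486, 800, 168]
Period 3.
Births: 196 × 0.271 = 53, 1067 × 0.267 = 285, 1486 × 0.141 = 210 — total 548
10–19: 896 × 0.969 = 868
20–29: 747 × 0.966 = 722
30–39: 196 × 0.96 = 188
40–49: 1067 × 0.938 = 1001
50–59: 1486 × 0.927 = 1378
60–69: 800 × 0.907 = 726
Net migration: 0–9 + 50 → 598
End of period: [598, 868, 722, 188, 1001, 1378, 726]
Period 4.
Births: 722 × 0.271 = 196, 188 × 0.267 = 50, 1001 × 0.141 = 141 — total 387
10–19: 598 × 0.969 = 579
20–29: 868 × 0.966 = 838
30–39: 722 × 0.96 = 693
40–49: 188 × 0.938 = 176
50–59: 1001 × 0.927 = 928
60–69: 1378 × 0.907 = 1250
Net migration: 0–9 + 50 → 437
End of period: [437, 579, 838, 693, 176, 928, 1250]
Total: 4780 → 4901; change = 121; percentage change = 2.5%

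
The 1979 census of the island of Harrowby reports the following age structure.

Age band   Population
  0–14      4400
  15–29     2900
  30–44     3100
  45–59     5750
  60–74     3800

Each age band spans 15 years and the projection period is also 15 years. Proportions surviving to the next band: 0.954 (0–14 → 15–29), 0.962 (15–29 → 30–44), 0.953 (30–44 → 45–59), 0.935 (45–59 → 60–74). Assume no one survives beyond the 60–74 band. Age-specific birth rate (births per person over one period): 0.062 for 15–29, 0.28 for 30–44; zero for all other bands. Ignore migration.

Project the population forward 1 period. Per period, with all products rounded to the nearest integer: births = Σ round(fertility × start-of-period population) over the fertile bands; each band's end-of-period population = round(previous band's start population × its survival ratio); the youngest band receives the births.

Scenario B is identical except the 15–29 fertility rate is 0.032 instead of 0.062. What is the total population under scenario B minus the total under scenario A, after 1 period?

[period 1]
Births: 2900 × 0.062 = 180  |  3100 × 0.28 = 868 → 1048
15–29: 4400 × 0.954 = 4198
30–44: 2900 × 0.962 = 2790
45–59: 3100 × 0.953 = 2954
60–74: 5750 × 0.935 = 5376
→ [1048, 4198, 2790, 2954, 5376]
Scenario A total after 1 period: 16366
Scenario B projection —
[period 1]
Births: 2900 × 0.032 = 93  |  3100 × 0.28 = 868 → 961
15–29: 4400 × 0.954 = 4198
30–44: 2900 × 0.962 = 2790
45–59: 3100 × 0.953 = 2954
60–74: 5750 × 0.935 = 5376
→ [961, 4198, 2790, 2954, 5376]
Scenario B total after 1 period: 16279
Difference B − A = 16279 − 16366 = -87

-87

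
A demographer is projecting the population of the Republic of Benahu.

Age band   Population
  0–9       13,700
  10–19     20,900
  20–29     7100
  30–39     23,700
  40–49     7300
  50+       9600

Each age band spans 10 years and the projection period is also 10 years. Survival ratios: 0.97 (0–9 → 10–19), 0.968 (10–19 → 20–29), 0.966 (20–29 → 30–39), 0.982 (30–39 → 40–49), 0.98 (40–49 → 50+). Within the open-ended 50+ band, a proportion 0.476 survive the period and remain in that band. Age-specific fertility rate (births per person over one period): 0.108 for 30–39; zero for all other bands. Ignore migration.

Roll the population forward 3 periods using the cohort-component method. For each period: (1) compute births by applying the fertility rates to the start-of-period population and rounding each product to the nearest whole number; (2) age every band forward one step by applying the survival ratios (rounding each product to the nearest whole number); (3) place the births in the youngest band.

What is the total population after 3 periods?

Numbering the bands 1..6 from youngest to oldest:
After projecting period 1:
Births: 23700 × 0.108 = 2560
Band 2: 13700 × 0.97 = 13289
Band 3: 20900 × 0.968 = 20231
Band 4: 7100 × 0.966 = 6859
Band 5: 23700 × 0.982 = 23273
Band 6: 7300 × 0.98 + 9600 × 0.476 = 7154 + 4570 = 11724
Giving 2560 / 13289 / 20231 / 6859 / 23273 / 11724.
After projecting period 2:
Births: 6859 × 0.108 = 741
Band 2: 2560 × 0.97 = 2483
Band 3: 13289 × 0.968 = 12864
Band 4: 20231 × 0.966 = 19543
Band 5: 6859 × 0.982 = 6736
Band 6: 23273 × 0.98 + 11724 × 0.476 = 22808 + 5581 = 28389
Giving 741 / 2483 / 12864 / 19543 / 6736 / 28389.
After projecting period 3:
Births: 19543 × 0.108 = 2111
Band 2: 741 × 0.97 = 719
Band 3: 2483 × 0.968 = 2404
Band 4: 12864 × 0.966 = 12427
Band 5: 19543 × 0.982 = 19191
Band 6: 6736 × 0.98 + 28389 × 0.476 = 6601 + 13513 = 20114
Giving 2111 / 719 / 2404 / 12427 / 19191 / 20114.
Total after period 3: 2111 + 719 + 2404 + 12427 + 19191 + 20114 = 56966

56966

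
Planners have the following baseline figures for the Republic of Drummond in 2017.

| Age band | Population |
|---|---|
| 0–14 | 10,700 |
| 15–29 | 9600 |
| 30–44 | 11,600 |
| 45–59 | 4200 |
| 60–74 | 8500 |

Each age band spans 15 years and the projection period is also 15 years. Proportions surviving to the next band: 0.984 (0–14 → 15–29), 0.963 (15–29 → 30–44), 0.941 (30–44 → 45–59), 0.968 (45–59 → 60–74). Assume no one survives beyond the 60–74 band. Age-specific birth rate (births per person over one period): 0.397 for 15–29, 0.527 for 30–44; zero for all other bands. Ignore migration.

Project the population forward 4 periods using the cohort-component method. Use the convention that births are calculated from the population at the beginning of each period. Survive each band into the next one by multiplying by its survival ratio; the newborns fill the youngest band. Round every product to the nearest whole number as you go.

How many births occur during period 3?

9220

(Groups numbered youngest = 1 to oldest = 5.)
Period 1:
Births: 9600 * 0.397 = 3811 ; 11600 * 0.527 = 6113 ⇒ total 9924
Group 2: 10700 * 0.984 = 10529
Group 3: 9600 * 0.963 = 9245
Group 4: 11600 * 0.941 = 10916
Group 5: 4200 * 0.968 = 4066
End of period: [9924, 10529, 9245, 10916, 4066]
Period 2:
Births: 10529 * 0.397 = 4180 ; 9245 * 0.527 = 4872 ⇒ total 9052
Group 2: 9924 * 0.984 = 9765
Group 3: 10529 * 0.963 = 10139
Group 4: 9245 * 0.941 = 8700
Group 5: 10916 * 0.968 = 10567
End of period: [9052, 9765, 10139, 8700, 10567]
Period 3:
Births: 9765 * 0.397 = 3877 ; 10139 * 0.527 = 5343 ⇒ total 9220
Group 2: 9052 * 0.984 = 8907
Group 3: 9765 * 0.963 = 9404
Group 4: 10139 * 0.941 = 9541
Group 5: 8700 * 0.968 = 8422
End of period: [9220, 8907, 9404, 9541, 8422]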